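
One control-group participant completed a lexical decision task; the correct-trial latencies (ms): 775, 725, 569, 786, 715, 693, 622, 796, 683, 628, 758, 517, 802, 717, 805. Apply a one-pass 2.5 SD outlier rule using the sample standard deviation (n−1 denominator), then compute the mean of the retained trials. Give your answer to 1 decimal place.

706.1 ms

n = 15, ΣRT = 10591, M = 706.067
Σ(x−M)² = 109872.93; s = √(109872.93/14) = 88.589
Cutoffs: 706.067 ± 2.5·88.589 → [484.6, 927.5]
No RTs fall outside the cutoffs; all 15 retained. Mean = 10591/15 = 706.067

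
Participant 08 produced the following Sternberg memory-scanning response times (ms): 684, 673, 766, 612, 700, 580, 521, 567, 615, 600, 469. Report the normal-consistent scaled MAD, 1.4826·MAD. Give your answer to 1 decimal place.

90.4 ms

Sorted: 469, 521, 567, 580, 600, 612, 615, 673, 684, 700, 766 → median = 612
|x − 612| sorted: 0, 3, 12, 32, 45, 61, 72, 88, 91, 143, 154 → MAD = 61
Robust SD ≈ 1.4826 × 61 = 90.439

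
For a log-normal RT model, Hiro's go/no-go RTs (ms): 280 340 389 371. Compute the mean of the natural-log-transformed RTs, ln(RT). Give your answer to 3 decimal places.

5.836

ln(RT): 5.6348, 5.8289, 5.9636, 5.9162
Σ ln(RT) = 23.3435
Mean = 23.3435/4 = 5.83588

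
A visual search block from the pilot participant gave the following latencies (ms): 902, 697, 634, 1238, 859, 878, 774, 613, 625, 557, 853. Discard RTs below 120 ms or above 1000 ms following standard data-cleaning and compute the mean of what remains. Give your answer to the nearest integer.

Excluded: 1238
Retained (n=10): Σ = 7392
Mean = 7392/10 = 739.2000

739 ms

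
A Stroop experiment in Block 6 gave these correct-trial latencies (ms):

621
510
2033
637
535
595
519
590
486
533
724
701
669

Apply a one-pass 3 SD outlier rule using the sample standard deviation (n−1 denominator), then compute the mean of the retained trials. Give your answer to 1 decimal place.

593.3 ms

n = 13, ΣRT = 9153, M = 704.077
Σ(x−M)² = 1981316.92; s = √(1981316.92/12) = 406.337
Cutoffs: 704.077 ± 3·406.337 → [-514.9, 1923.1]
Outside: 2033 → excluded.
Retained (n=12): Σ = 7120, mean = 7120/12 = 593.333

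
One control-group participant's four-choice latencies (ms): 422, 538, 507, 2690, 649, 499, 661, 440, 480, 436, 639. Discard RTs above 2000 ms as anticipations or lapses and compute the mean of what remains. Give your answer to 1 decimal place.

Excluded: 2690
Retained (n=10): Σ = 5271
Mean = 5271/10 = 527.1000

527.1 ms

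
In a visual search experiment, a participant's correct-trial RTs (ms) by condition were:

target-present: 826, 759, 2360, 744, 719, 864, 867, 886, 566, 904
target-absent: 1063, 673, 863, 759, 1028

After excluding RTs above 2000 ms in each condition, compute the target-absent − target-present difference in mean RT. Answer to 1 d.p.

target-present: exclude 2360
M(target-present) = 7135/9 = 792.778
M(target-absent) = 4386/5 = 877.200
Difference = 877.200 − 792.778 = 84.422 ms

84.4 ms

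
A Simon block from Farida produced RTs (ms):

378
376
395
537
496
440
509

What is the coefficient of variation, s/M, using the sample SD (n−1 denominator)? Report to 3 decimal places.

n = 7, Σ = 3131, M = 447.2857
Σ(x−M)² = 26899.429; s = √(26899.429/6) = 66.9570
CV = 66.9570 / 447.2857 = 0.14970

0.150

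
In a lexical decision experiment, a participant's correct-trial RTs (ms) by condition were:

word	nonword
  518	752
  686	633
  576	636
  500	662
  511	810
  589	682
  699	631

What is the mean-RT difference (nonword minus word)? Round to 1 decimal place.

103.9 ms

M(word) = 4079/7 = 582.714
M(nonword) = 4806/7 = 686.571
Difference = 686.571 − 582.714 = 103.857 ms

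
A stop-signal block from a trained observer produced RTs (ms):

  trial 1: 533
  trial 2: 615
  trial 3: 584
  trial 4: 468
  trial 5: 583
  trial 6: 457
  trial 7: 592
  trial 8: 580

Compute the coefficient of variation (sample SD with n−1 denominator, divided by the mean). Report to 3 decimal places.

0.108

n = 8, Σ = 4412, M = 551.5000
Σ(x−M)² = 24778.000; s = √(24778.000/7) = 59.4955
CV = 59.4955 / 551.5000 = 0.10788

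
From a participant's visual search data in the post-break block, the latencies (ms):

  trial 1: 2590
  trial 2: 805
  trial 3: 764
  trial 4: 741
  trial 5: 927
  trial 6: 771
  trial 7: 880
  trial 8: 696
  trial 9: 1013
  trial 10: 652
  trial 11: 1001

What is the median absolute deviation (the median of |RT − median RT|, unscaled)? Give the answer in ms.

109 ms

Sorted: 652, 696, 741, 764, 771, 805, 880, 927, 1001, 1013, 2590 → median = 805
|x − 805|: 1785, 0, 41, 64, 122, 34, 75, 109, 208, 153, 196
Sorted deviations: 0, 34, 41, 64, 75, 109, 122, 153, 196, 208, 1785 → MAD = 109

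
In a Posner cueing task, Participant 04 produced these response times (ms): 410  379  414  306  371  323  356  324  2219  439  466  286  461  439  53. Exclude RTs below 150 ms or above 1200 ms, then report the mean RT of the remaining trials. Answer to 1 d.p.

382.6 ms

Excluded: 53, 2219
Retained (n=13): Σ = 4974
Mean = 4974/13 = 382.6154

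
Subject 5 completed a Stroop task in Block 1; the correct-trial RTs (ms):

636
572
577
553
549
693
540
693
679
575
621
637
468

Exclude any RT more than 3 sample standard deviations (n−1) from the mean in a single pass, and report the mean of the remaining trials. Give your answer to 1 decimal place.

599.5 ms

n = 13, ΣRT = 7793, M = 599.462
Σ(x−M)² = 54413.23; s = √(54413.23/12) = 67.338
Cutoffs: 599.462 ± 3·67.338 → [397.4, 801.5]
No RTs fall outside the cutoffs; all 13 retained. Mean = 7793/13 = 599.462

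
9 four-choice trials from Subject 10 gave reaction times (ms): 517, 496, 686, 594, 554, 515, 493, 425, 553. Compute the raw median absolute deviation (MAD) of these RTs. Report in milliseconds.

36 ms

Sorted: 425, 493, 496, 515, 517, 553, 554, 594, 686 → median = 517
|x − 517|: 0, 21, 169, 77, 37, 2, 24, 92, 36
Sorted deviations: 0, 2, 21, 24, 36, 37, 77, 92, 169 → MAD = 36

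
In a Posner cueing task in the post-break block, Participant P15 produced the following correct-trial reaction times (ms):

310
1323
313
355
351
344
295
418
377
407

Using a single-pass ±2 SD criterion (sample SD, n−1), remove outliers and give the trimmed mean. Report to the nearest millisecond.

352 ms

n = 10, ΣRT = 4493, M = 449.300
Σ(x−M)² = 862782.10; s = √(862782.10/9) = 309.620
Cutoffs: 449.300 ± 2·309.620 → [-169.9, 1068.5]
Outside: 1323 → excluded.
Retained (n=9): Σ = 3170, mean = 3170/9 = 352.222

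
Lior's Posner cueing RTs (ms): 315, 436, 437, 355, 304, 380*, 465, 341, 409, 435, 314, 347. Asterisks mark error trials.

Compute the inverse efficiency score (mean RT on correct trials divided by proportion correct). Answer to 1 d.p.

412.4 ms

Correct trials (n=11): 315, 436, 437, 355, 304, 465, 341, 409, 435, 314, 347
Mean correct RT = 4158/11 = 378.0000 ms
Proportion correct = 11/12
IES = 378.0000 / (11/12) = 412.364 ms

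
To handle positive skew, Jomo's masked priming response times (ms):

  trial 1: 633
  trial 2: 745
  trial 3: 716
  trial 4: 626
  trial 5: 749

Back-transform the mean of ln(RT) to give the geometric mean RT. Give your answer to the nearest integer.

692 ms

ln(RT): 6.4505, 6.6134, 6.5737, 6.4394, 6.6187
Mean ln(RT) = 32.6956/5 = 6.53912
Geometric mean = exp(6.53912) = 691.68 ms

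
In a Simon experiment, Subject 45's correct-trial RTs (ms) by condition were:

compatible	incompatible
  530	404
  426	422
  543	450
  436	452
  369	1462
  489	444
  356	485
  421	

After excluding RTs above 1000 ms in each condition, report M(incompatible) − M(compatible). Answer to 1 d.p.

-3.4 ms

incompatible: exclude 1462
M(compatible) = 3570/8 = 446.250
M(incompatible) = 2657/6 = 442.833
Difference = 442.833 − 446.250 = -3.417 ms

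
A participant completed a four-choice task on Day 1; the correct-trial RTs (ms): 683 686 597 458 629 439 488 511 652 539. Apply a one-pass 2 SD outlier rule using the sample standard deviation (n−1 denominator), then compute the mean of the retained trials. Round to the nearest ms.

568 ms

n = 10, ΣRT = 5682, M = 568.200
Σ(x−M)² = 77997.60; s = √(77997.60/9) = 93.094
Cutoffs: 568.200 ± 2·93.094 → [382.0, 754.4]
No RTs fall outside the cutoffs; all 10 retained. Mean = 5682/10 = 568.200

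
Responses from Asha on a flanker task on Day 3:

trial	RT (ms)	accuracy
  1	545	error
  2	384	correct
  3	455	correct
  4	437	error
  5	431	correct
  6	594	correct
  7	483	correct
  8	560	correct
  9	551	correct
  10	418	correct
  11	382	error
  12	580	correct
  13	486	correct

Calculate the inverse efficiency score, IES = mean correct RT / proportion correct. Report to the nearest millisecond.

642 ms

Correct trials (n=10): 384, 455, 431, 594, 483, 560, 551, 418, 580, 486
Mean correct RT = 4942/10 = 494.2000 ms
Proportion correct = 10/13
IES = 494.2000 / (10/13) = 642.460 ms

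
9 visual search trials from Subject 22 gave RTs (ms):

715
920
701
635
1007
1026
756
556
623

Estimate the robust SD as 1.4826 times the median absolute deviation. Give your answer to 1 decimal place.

Sorted: 556, 623, 635, 701, 715, 756, 920, 1007, 1026 → median = 715
|x − 715| sorted: 0, 14, 41, 80, 92, 159, 205, 292, 311 → MAD = 92
Robust SD ≈ 1.4826 × 92 = 136.399

136.4 ms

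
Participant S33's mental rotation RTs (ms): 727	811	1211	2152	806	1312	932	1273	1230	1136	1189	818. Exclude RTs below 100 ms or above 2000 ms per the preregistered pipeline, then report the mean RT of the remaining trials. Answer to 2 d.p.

Excluded: 2152
Retained (n=11): Σ = 11445
Mean = 11445/11 = 1040.4545

1040.45 ms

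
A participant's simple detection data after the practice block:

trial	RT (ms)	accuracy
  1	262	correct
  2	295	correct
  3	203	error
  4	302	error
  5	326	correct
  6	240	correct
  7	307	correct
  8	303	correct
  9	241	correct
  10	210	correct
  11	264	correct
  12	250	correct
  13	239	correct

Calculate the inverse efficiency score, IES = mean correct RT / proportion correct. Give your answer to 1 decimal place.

Correct trials (n=11): 262, 295, 326, 240, 307, 303, 241, 210, 264, 250, 239
Mean correct RT = 2937/11 = 267.0000 ms
Proportion correct = 11/13
IES = 267.0000 / (11/13) = 315.545 ms

315.5 ms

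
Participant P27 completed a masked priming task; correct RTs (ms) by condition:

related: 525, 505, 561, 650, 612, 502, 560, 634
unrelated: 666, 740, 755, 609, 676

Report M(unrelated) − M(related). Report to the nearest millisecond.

M(related) = 4549/8 = 568.625
M(unrelated) = 3446/5 = 689.200
Difference = 689.200 − 568.625 = 120.575 ms

121 ms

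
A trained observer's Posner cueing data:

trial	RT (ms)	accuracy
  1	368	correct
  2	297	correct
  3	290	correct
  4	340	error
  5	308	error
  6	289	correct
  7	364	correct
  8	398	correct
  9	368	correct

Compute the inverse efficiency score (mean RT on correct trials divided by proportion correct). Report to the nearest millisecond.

Correct trials (n=7): 368, 297, 290, 289, 364, 398, 368
Mean correct RT = 2374/7 = 339.1429 ms
Proportion correct = 7/9
IES = 339.1429 / (7/9) = 436.041 ms

436 ms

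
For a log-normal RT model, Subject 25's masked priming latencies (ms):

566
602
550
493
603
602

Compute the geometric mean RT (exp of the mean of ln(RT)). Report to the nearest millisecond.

ln(RT): 6.3386, 6.4003, 6.3099, 6.2005, 6.4019, 6.4003
Mean ln(RT) = 38.0515/6 = 6.34191
Geometric mean = exp(6.34191) = 567.88 ms

568 ms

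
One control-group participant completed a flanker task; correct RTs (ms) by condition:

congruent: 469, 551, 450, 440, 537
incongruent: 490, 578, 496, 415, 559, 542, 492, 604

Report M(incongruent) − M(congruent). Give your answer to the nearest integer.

M(congruent) = 2447/5 = 489.400
M(incongruent) = 4176/8 = 522.000
Difference = 522.000 − 489.400 = 32.600 ms

33 ms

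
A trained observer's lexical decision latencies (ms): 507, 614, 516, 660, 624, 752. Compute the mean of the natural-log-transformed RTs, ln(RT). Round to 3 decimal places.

6.408

ln(RT): 6.2285, 6.4200, 6.2461, 6.4922, 6.4362, 6.6227
Σ ln(RT) = 38.4457
Mean = 38.4457/6 = 6.40762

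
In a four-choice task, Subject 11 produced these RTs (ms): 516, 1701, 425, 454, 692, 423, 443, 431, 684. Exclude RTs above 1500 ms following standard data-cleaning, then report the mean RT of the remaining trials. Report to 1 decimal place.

508.5 ms

Excluded: 1701
Retained (n=8): Σ = 4068
Mean = 4068/8 = 508.5000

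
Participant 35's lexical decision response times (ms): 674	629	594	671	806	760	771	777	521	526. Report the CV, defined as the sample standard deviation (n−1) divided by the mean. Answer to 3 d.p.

n = 10, Σ = 6729, M = 672.9000
Σ(x−M)² = 98572.900; s = √(98572.900/9) = 104.6544
CV = 104.6544 / 672.9000 = 0.15553

0.156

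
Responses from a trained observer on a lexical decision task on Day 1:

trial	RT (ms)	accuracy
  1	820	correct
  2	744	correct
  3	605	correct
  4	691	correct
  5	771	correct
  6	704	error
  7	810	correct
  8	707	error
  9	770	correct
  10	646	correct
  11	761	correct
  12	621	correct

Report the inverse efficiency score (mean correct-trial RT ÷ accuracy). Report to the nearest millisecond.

Correct trials (n=10): 820, 744, 605, 691, 771, 810, 770, 646, 761, 621
Mean correct RT = 7239/10 = 723.9000 ms
Proportion correct = 10/12
IES = 723.9000 / (10/12) = 868.680 ms

869 ms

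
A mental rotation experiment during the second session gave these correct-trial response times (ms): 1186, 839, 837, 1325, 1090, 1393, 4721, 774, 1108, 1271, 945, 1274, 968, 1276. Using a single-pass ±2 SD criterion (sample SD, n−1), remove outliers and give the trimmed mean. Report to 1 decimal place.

1098.9 ms

n = 14, ΣRT = 19007, M = 1357.643
Σ(x−M)² = 12701865.21; s = √(12701865.21/13) = 988.467
Cutoffs: 1357.643 ± 2·988.467 → [-619.3, 3334.6]
Outside: 4721 → excluded.
Retained (n=13): Σ = 14286, mean = 14286/13 = 1098.923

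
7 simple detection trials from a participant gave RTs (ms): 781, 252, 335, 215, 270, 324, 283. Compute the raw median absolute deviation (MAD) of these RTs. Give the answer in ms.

Sorted: 215, 252, 270, 283, 324, 335, 781 → median = 283
|x − 283|: 498, 31, 52, 68, 13, 41, 0
Sorted deviations: 0, 13, 31, 41, 52, 68, 498 → MAD = 41

41 ms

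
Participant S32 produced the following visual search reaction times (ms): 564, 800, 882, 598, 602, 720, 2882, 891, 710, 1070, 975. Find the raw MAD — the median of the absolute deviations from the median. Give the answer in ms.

Sorted: 564, 598, 602, 710, 720, 800, 882, 891, 975, 1070, 2882 → median = 800
|x − 800|: 236, 0, 82, 202, 198, 80, 2082, 91, 90, 270, 175
Sorted deviations: 0, 80, 82, 90, 91, 175, 198, 202, 236, 270, 2082 → MAD = 175

175 ms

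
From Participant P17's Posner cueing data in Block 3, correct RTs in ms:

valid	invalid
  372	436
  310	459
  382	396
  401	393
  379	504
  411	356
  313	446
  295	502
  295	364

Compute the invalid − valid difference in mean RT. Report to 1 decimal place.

77.6 ms

M(valid) = 3158/9 = 350.889
M(invalid) = 3856/9 = 428.444
Difference = 428.444 − 350.889 = 77.556 ms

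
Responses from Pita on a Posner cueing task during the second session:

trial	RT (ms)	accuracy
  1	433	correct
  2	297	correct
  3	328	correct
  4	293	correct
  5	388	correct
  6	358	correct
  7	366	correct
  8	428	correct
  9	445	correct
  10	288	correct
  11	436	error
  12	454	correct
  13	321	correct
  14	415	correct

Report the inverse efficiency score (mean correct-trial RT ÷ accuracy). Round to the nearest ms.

399 ms

Correct trials (n=13): 433, 297, 328, 293, 388, 358, 366, 428, 445, 288, 454, 321, 415
Mean correct RT = 4814/13 = 370.3077 ms
Proportion correct = 13/14
IES = 370.3077 / (13/14) = 398.793 ms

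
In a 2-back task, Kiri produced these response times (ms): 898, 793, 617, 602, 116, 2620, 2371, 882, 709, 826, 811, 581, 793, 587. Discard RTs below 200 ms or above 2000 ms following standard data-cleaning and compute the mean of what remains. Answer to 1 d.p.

736.3 ms

Excluded: 116, 2371, 2620
Retained (n=11): Σ = 8099
Mean = 8099/11 = 736.2727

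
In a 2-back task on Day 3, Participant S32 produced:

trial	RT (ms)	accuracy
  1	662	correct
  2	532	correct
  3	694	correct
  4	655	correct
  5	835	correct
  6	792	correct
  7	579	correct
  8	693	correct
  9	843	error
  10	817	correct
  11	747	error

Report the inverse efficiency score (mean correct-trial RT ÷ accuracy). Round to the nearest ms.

Correct trials (n=9): 662, 532, 694, 655, 835, 792, 579, 693, 817
Mean correct RT = 6259/9 = 695.4444 ms
Proportion correct = 9/11
IES = 695.4444 / (9/11) = 849.988 ms

850 ms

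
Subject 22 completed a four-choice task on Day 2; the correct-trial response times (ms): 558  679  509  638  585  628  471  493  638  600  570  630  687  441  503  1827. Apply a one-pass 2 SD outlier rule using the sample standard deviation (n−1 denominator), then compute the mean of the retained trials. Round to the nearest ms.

n = 16, ΣRT = 10457, M = 653.562
Σ(x−M)² = 1551957.94; s = √(1551957.94/15) = 321.658
Cutoffs: 653.562 ± 2·321.658 → [10.2, 1296.9]
Outside: 1827 → excluded.
Retained (n=15): Σ = 8630, mean = 8630/15 = 575.333

575 ms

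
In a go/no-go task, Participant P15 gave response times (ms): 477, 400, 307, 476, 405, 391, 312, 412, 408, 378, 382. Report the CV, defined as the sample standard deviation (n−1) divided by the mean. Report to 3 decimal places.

n = 11, Σ = 4348, M = 395.2727
Σ(x−M)² = 28974.182; s = √(28974.182/10) = 53.8277
CV = 53.8277 / 395.2727 = 0.13618

0.136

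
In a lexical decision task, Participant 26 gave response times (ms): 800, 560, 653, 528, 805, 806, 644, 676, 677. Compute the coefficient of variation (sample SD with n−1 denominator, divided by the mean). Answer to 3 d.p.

n = 9, Σ = 6149, M = 683.2222
Σ(x−M)² = 85361.556; s = √(85361.556/8) = 103.2966
CV = 103.2966 / 683.2222 = 0.15119

0.151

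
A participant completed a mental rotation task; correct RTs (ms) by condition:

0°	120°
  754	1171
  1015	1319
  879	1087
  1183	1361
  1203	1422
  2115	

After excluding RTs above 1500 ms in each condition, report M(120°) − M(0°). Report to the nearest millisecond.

265 ms

0°: exclude 2115
M(0°) = 5034/5 = 1006.800
M(120°) = 6360/5 = 1272.000
Difference = 1272.000 − 1006.800 = 265.200 ms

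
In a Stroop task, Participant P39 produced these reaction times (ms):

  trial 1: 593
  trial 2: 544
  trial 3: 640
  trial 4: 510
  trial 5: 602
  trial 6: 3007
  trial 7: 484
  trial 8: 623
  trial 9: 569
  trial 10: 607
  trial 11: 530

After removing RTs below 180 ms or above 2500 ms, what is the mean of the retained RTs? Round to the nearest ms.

570 ms

Excluded: 3007
Retained (n=10): Σ = 5702
Mean = 5702/10 = 570.2000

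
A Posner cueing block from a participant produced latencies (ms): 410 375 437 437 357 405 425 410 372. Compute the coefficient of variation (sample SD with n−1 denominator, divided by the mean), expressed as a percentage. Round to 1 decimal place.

n = 9, Σ = 3628, M = 403.1111
Σ(x−M)² = 6758.889; s = √(6758.889/8) = 29.0665
CV = 29.0665 / 403.1111 = 0.07211 = 7.211%

7.2%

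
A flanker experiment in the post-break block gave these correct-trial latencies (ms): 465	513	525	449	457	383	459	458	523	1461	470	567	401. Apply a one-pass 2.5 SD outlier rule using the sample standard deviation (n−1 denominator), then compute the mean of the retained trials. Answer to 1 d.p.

n = 13, ΣRT = 7131, M = 548.538
Σ(x−M)² = 932215.23; s = √(932215.23/12) = 278.720
Cutoffs: 548.538 ± 2.5·278.720 → [-148.3, 1245.3]
Outside: 1461 → excluded.
Retained (n=12): Σ = 5670, mean = 5670/12 = 472.500

472.5 ms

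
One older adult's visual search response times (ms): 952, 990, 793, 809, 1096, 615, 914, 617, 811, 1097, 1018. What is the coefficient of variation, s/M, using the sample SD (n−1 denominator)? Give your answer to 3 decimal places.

n = 11, Σ = 9712, M = 882.9091
Σ(x−M)² = 287900.909; s = √(287900.909/10) = 169.6764
CV = 169.6764 / 882.9091 = 0.19218

0.192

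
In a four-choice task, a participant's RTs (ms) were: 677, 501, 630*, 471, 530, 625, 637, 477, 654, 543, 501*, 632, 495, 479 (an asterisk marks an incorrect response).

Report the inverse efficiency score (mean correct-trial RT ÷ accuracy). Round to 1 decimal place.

653.4 ms

Correct trials (n=12): 677, 501, 471, 530, 625, 637, 477, 654, 543, 632, 495, 479
Mean correct RT = 6721/12 = 560.0833 ms
Proportion correct = 12/14
IES = 560.0833 / (12/14) = 653.431 ms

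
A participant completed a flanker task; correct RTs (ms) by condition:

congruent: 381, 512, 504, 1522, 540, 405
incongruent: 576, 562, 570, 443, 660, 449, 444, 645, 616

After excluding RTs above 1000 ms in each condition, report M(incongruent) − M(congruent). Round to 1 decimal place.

83.3 ms

congruent: exclude 1522
M(congruent) = 2342/5 = 468.400
M(incongruent) = 4965/9 = 551.667
Difference = 551.667 − 468.400 = 83.267 ms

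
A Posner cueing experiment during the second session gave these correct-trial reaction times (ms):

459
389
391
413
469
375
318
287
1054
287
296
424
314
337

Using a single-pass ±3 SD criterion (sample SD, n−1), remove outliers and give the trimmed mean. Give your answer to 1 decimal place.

366.1 ms

n = 14, ΣRT = 5813, M = 415.214
Σ(x−M)² = 488732.36; s = √(488732.36/13) = 193.894
Cutoffs: 415.214 ± 3·193.894 → [-166.5, 996.9]
Outside: 1054 → excluded.
Retained (n=13): Σ = 4759, mean = 4759/13 = 366.077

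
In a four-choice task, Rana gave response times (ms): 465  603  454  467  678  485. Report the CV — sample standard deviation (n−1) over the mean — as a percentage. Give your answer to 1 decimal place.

n = 6, Σ = 3152, M = 525.3333
Σ(x−M)² = 43097.333; s = √(43097.333/5) = 92.8411
CV = 92.8411 / 525.3333 = 0.17673 = 17.673%

17.7%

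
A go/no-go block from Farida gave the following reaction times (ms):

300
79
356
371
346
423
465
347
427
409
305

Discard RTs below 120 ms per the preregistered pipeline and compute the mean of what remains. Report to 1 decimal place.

374.9 ms

Excluded: 79
Retained (n=10): Σ = 3749
Mean = 3749/10 = 374.9000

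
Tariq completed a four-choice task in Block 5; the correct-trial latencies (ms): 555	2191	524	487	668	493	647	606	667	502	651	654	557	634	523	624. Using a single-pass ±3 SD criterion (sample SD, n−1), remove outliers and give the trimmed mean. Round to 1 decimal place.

586.1 ms

n = 16, ΣRT = 10983, M = 686.438
Σ(x−M)² = 2479745.94; s = √(2479745.94/15) = 406.591
Cutoffs: 686.438 ± 3·406.591 → [-533.3, 1906.2]
Outside: 2191 → excluded.
Retained (n=15): Σ = 8792, mean = 8792/15 = 586.133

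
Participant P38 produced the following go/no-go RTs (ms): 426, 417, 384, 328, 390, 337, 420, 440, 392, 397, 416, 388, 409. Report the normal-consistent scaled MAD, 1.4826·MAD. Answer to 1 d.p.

Sorted: 328, 337, 384, 388, 390, 392, 397, 409, 416, 417, 420, 426, 440 → median = 397
|x − 397| sorted: 0, 5, 7, 9, 12, 13, 19, 20, 23, 29, 43, 60, 69 → MAD = 19
Robust SD ≈ 1.4826 × 19 = 28.169

28.2 ms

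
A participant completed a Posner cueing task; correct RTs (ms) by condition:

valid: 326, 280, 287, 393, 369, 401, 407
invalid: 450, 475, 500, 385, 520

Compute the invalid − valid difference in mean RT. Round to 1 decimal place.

114.1 ms

M(valid) = 2463/7 = 351.857
M(invalid) = 2330/5 = 466.000
Difference = 466.000 − 351.857 = 114.143 ms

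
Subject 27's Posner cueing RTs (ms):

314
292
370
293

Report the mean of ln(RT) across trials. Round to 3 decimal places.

5.755

ln(RT): 5.7494, 5.6768, 5.9135, 5.6802
Σ ln(RT) = 23.0198
Mean = 23.0198/4 = 5.75496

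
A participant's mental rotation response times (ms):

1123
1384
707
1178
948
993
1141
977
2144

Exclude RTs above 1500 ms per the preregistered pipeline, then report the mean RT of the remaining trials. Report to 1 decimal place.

1056.4 ms

Excluded: 2144
Retained (n=8): Σ = 8451
Mean = 8451/8 = 1056.3750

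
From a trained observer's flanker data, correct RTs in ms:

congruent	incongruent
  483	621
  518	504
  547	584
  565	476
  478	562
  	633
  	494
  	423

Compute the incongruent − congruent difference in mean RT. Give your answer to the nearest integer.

19 ms

M(congruent) = 2591/5 = 518.200
M(incongruent) = 4297/8 = 537.125
Difference = 537.125 − 518.200 = 18.925 ms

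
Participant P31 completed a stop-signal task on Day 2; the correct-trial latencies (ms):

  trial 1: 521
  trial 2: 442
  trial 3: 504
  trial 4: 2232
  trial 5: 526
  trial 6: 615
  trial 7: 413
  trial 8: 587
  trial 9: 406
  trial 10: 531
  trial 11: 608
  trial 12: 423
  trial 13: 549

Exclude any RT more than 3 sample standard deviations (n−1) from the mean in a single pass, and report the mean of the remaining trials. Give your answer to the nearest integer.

n = 13, ΣRT = 8357, M = 642.846
Σ(x−M)² = 2797209.69; s = √(2797209.69/12) = 482.805
Cutoffs: 642.846 ± 3·482.805 → [-805.6, 2091.3]
Outside: 2232 → excluded.
Retained (n=12): Σ = 6125, mean = 6125/12 = 510.417

510 ms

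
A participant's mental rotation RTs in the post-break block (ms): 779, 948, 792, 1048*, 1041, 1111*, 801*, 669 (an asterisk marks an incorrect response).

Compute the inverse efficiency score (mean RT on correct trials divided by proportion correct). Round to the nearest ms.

Correct trials (n=5): 779, 948, 792, 1041, 669
Mean correct RT = 4229/5 = 845.8000 ms
Proportion correct = 5/8
IES = 845.8000 / (5/8) = 1353.280 ms

1353 ms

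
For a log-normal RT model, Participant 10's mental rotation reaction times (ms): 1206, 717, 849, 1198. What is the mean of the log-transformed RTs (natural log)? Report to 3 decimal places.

6.876

ln(RT): 7.0951, 6.5751, 6.7441, 7.0884
Σ ln(RT) = 27.5026
Mean = 27.5026/4 = 6.87565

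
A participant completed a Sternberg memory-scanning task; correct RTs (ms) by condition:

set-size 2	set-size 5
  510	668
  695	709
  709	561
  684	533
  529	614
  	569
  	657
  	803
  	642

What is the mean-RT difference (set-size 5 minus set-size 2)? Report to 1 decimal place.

14.2 ms

M(set-size 2) = 3127/5 = 625.400
M(set-size 5) = 5756/9 = 639.556
Difference = 639.556 − 625.400 = 14.156 ms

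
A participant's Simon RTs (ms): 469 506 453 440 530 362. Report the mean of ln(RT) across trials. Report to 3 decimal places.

6.124

ln(RT): 6.1506, 6.2265, 6.1159, 6.0868, 6.2729, 5.8916
Σ ln(RT) = 36.7443
Mean = 36.7443/6 = 6.12405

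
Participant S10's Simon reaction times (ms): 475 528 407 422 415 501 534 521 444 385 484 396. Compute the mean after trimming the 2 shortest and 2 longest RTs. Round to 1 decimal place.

458.6 ms

Sorted: 385, 396, 407, 415, 422, 444, 475, 484, 501, 521, 528, 534
Drop lowest 2 (385, 396) and highest 2 (528, 534)
Remaining (n=8): Σ = 3669, mean = 3669/8 = 458.625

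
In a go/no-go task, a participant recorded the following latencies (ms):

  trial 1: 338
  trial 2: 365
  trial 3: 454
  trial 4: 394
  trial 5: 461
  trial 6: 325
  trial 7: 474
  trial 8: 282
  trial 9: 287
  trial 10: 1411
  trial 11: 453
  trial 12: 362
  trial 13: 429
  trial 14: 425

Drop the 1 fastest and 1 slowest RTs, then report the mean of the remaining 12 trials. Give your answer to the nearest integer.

397 ms

Sorted: 282, 287, 325, 338, 362, 365, 394, 425, 429, 453, 454, 461, 474, 1411
Drop lowest 1 (282) and highest 1 (1411)
Remaining (n=12): Σ = 4767, mean = 4767/12 = 397.250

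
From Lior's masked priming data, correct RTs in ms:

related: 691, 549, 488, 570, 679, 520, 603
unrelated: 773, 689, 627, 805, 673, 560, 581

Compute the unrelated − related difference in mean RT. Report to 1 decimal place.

M(related) = 4100/7 = 585.714
M(unrelated) = 4708/7 = 672.571
Difference = 672.571 − 585.714 = 86.857 ms

86.9 ms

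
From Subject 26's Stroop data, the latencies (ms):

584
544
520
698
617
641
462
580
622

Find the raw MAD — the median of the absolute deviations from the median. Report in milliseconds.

40 ms

Sorted: 462, 520, 544, 580, 584, 617, 622, 641, 698 → median = 584
|x − 584|: 0, 40, 64, 114, 33, 57, 122, 4, 38
Sorted deviations: 0, 4, 33, 38, 40, 57, 64, 114, 122 → MAD = 40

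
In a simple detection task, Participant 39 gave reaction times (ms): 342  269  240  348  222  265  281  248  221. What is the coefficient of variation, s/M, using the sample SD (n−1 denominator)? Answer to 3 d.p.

0.173

n = 9, Σ = 2436, M = 270.6667
Σ(x−M)² = 17500.000; s = √(17500.000/8) = 46.7707
CV = 46.7707 / 270.6667 = 0.17280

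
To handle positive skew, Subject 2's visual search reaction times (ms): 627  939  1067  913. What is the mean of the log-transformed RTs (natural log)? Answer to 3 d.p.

6.769

ln(RT): 6.4409, 6.8448, 6.9726, 6.8167
Σ ln(RT) = 27.0751
Mean = 27.0751/4 = 6.76878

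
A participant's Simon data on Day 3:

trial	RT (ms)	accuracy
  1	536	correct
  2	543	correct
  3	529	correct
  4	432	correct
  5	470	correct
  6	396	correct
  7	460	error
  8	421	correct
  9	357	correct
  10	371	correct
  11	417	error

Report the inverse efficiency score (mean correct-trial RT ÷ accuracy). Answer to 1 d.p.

550.7 ms

Correct trials (n=9): 536, 543, 529, 432, 470, 396, 421, 357, 371
Mean correct RT = 4055/9 = 450.5556 ms
Proportion correct = 9/11
IES = 450.5556 / (9/11) = 550.679 ms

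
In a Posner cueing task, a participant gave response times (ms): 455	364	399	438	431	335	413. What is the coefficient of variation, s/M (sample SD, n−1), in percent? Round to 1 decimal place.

10.5%

n = 7, Σ = 2835, M = 405.0000
Σ(x−M)² = 10946.000; s = √(10946.000/6) = 42.7122
CV = 42.7122 / 405.0000 = 0.10546 = 10.546%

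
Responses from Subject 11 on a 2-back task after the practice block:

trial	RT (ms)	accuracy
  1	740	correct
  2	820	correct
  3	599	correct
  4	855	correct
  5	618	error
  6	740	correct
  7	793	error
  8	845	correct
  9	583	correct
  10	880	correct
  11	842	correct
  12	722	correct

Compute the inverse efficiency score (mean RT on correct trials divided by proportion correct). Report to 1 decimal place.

Correct trials (n=10): 740, 820, 599, 855, 740, 845, 583, 880, 842, 722
Mean correct RT = 7626/10 = 762.6000 ms
Proportion correct = 10/12
IES = 762.6000 / (10/12) = 915.120 ms

915.1 ms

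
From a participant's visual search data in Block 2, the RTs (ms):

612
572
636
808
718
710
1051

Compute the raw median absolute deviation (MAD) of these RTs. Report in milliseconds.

Sorted: 572, 612, 636, 710, 718, 808, 1051 → median = 710
|x − 710|: 98, 138, 74, 98, 8, 0, 341
Sorted deviations: 0, 8, 74, 98, 98, 138, 341 → MAD = 98

98 ms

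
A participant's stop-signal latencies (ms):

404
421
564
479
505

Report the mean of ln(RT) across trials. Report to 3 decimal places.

6.155

ln(RT): 6.0014, 6.0426, 6.3351, 6.1717, 6.2246
Σ ln(RT) = 30.7754
Mean = 30.7754/5 = 6.15507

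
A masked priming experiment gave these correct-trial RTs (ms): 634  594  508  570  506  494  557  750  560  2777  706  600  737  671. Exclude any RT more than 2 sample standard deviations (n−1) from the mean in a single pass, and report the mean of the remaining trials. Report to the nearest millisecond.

n = 14, ΣRT = 10664, M = 761.714
Σ(x−M)² = 4464830.86; s = √(4464830.86/13) = 586.045
Cutoffs: 761.714 ± 2·586.045 → [-410.4, 1933.8]
Outside: 2777 → excluded.
Retained (n=13): Σ = 7887, mean = 7887/13 = 606.692

607 ms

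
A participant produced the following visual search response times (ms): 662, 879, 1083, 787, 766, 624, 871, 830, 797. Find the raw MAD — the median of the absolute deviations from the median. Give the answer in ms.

74 ms

Sorted: 624, 662, 766, 787, 797, 830, 871, 879, 1083 → median = 797
|x − 797|: 135, 82, 286, 10, 31, 173, 74, 33, 0
Sorted deviations: 0, 10, 31, 33, 74, 82, 135, 173, 286 → MAD = 74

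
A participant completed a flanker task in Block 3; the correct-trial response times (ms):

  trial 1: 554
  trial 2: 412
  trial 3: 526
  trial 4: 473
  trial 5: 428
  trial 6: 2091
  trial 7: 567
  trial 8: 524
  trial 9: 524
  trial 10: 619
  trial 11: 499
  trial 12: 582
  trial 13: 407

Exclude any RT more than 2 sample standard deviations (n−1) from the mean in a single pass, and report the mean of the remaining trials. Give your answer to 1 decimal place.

509.6 ms

n = 13, ΣRT = 8206, M = 631.231
Σ(x−M)² = 2359826.31; s = √(2359826.31/12) = 443.455
Cutoffs: 631.231 ± 2·443.455 → [-255.7, 1518.1]
Outside: 2091 → excluded.
Retained (n=12): Σ = 6115, mean = 6115/12 = 509.583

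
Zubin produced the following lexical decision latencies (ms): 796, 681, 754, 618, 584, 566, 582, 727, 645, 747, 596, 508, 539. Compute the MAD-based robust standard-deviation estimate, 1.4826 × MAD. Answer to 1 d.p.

Sorted: 508, 539, 566, 582, 584, 596, 618, 645, 681, 727, 747, 754, 796 → median = 618
|x − 618| sorted: 0, 22, 27, 34, 36, 52, 63, 79, 109, 110, 129, 136, 178 → MAD = 63
Robust SD ≈ 1.4826 × 63 = 93.404

93.4 ms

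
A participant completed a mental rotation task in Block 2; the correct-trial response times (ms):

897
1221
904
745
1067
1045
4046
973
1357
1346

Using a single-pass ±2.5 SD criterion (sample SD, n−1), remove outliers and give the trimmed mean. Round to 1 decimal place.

n = 10, ΣRT = 13601, M = 1360.100
Σ(x−M)² = 8369494.90; s = √(8369494.90/9) = 964.336
Cutoffs: 1360.100 ± 2.5·964.336 → [-1050.7, 3770.9]
Outside: 4046 → excluded.
Retained (n=9): Σ = 9555, mean = 9555/9 = 1061.667

1061.7 ms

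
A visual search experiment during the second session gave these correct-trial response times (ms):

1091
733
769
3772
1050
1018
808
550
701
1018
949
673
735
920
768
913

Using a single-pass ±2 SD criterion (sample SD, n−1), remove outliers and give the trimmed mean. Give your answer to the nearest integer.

846 ms

n = 16, ΣRT = 16468, M = 1029.250
Σ(x−M)² = 8382687.00; s = √(8382687.00/15) = 747.560
Cutoffs: 1029.250 ± 2·747.560 → [-465.9, 2524.4]
Outside: 3772 → excluded.
Retained (n=15): Σ = 12696, mean = 12696/15 = 846.400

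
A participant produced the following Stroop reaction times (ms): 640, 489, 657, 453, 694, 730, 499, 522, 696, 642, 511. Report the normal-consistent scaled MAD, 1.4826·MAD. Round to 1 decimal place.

Sorted: 453, 489, 499, 511, 522, 640, 642, 657, 694, 696, 730 → median = 640
|x − 640| sorted: 0, 2, 17, 54, 56, 90, 118, 129, 141, 151, 187 → MAD = 90
Robust SD ≈ 1.4826 × 90 = 133.434

133.4 ms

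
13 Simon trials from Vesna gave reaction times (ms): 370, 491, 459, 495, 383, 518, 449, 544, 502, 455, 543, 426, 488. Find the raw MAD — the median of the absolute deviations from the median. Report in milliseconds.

33 ms

Sorted: 370, 383, 426, 449, 455, 459, 488, 491, 495, 502, 518, 543, 544 → median = 488
|x − 488|: 118, 3, 29, 7, 105, 30, 39, 56, 14, 33, 55, 62, 0
Sorted deviations: 0, 3, 7, 14, 29, 30, 33, 39, 55, 56, 62, 105, 118 → MAD = 33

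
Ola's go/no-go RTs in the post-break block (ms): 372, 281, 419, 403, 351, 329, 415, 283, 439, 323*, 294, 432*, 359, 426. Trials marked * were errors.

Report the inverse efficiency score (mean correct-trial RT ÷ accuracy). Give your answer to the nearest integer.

Correct trials (n=12): 372, 281, 419, 403, 351, 329, 415, 283, 439, 294, 359, 426
Mean correct RT = 4371/12 = 364.2500 ms
Proportion correct = 12/14
IES = 364.2500 / (12/14) = 424.958 ms

425 ms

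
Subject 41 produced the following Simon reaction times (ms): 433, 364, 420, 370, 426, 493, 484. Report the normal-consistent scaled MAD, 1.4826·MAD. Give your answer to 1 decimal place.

83.0 ms

Sorted: 364, 370, 420, 426, 433, 484, 493 → median = 426
|x − 426| sorted: 0, 6, 7, 56, 58, 62, 67 → MAD = 56
Robust SD ≈ 1.4826 × 56 = 83.026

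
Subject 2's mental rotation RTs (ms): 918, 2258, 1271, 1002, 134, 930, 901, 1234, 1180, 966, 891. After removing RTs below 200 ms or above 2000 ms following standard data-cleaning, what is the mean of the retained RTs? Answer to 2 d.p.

Excluded: 134, 2258
Retained (n=9): Σ = 9293
Mean = 9293/9 = 1032.5556

1032.56 ms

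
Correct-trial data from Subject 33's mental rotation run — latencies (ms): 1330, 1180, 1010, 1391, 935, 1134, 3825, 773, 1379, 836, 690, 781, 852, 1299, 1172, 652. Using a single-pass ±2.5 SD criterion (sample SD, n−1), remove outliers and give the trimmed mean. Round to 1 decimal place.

n = 16, ΣRT = 19239, M = 1202.438
Σ(x−M)² = 8269511.94; s = √(8269511.94/15) = 742.496
Cutoffs: 1202.438 ± 2.5·742.496 → [-653.8, 3058.7]
Outside: 3825 → excluded.
Retained (n=15): Σ = 15414, mean = 15414/15 = 1027.600

1027.6 ms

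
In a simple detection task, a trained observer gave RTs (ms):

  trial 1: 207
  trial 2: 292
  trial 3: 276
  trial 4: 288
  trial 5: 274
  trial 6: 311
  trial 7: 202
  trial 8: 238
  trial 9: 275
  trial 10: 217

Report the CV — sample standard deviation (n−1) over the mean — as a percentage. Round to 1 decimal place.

15.0%

n = 10, Σ = 2580, M = 258.0000
Σ(x−M)² = 13552.000; s = √(13552.000/9) = 38.8044
CV = 38.8044 / 258.0000 = 0.15040 = 15.040%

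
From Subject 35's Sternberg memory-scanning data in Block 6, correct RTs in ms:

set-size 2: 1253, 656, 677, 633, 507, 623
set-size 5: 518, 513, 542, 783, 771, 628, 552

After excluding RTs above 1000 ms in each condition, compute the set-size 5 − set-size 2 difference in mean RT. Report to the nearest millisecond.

set-size 2: exclude 1253
M(set-size 2) = 3096/5 = 619.200
M(set-size 5) = 4307/7 = 615.286
Difference = 615.286 − 619.200 = -3.914 ms

-4 ms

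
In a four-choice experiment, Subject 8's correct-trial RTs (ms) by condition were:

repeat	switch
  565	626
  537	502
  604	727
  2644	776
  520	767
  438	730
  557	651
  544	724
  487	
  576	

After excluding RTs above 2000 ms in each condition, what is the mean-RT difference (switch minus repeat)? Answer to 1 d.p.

151.4 ms

repeat: exclude 2644
M(repeat) = 4828/9 = 536.444
M(switch) = 5503/8 = 687.875
Difference = 687.875 − 536.444 = 151.431 ms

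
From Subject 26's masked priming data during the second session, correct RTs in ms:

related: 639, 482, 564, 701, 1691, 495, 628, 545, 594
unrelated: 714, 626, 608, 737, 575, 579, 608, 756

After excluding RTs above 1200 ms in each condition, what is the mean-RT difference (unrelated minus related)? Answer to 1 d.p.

related: exclude 1691
M(related) = 4648/8 = 581.000
M(unrelated) = 5203/8 = 650.375
Difference = 650.375 − 581.000 = 69.375 ms

69.4 ms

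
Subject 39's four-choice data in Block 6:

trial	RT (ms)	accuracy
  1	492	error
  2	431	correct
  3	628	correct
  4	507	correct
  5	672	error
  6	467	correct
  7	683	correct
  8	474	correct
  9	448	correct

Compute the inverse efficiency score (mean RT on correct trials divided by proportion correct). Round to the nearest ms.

Correct trials (n=7): 431, 628, 507, 467, 683, 474, 448
Mean correct RT = 3638/7 = 519.7143 ms
Proportion correct = 7/9
IES = 519.7143 / (7/9) = 668.204 ms

668 ms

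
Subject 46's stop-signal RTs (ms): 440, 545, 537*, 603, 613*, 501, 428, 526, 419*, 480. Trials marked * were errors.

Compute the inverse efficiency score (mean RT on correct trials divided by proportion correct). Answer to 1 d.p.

719.0 ms

Correct trials (n=7): 440, 545, 603, 501, 428, 526, 480
Mean correct RT = 3523/7 = 503.2857 ms
Proportion correct = 7/10
IES = 503.2857 / (7/10) = 718.980 ms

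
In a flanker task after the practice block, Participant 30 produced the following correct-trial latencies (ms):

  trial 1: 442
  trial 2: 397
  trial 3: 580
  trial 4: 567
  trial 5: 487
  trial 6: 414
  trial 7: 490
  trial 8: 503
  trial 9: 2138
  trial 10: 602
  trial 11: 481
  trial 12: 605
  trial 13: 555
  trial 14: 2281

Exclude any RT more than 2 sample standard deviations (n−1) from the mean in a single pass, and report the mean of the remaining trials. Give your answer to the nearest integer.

n = 14, ΣRT = 10542, M = 753.000
Σ(x−M)² = 5016230.00; s = √(5016230.00/13) = 621.179
Cutoffs: 753.000 ± 2·621.179 → [-489.4, 1995.4]
Outside: 2138, 2281 → excluded.
Retained (n=12): Σ = 6123, mean = 6123/12 = 510.250

510 ms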